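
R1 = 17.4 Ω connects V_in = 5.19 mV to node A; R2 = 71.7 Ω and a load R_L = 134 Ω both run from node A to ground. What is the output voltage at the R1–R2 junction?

V_out ≈ 3.78 mV

The load sits in parallel with R2, giving an effective lower resistance R2' = R2·R_L/(R2+R_L) = 46.71 Ω.
Voltage divider with the loaded lower leg: V_out = 5.19 × 46.71/(17.4 + 46.71) = 5.19 × 0.7286 = 3.781 mV.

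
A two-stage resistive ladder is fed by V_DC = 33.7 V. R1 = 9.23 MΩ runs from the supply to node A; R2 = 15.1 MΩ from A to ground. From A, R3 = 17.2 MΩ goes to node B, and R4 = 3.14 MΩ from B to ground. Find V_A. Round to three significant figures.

V_A ≈ 16.3 V

Looking into the second stage from A: R3 + R4 = 20.34 MΩ appears in parallel with R2.
Effective lower resistance at A: R2 ‖ 20.34 = 8.666 MΩ.
V_A = 33.7 × 8.666/(9.23 + 8.666) = 16.32 V.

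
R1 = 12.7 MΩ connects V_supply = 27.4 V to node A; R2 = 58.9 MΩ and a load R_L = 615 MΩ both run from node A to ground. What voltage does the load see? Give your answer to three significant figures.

V_out ≈ 22.2 V

R2 ‖ R_L = (58.9 × 615)/(58.9 + 615) = 53.75 MΩ.
Voltage divider with the loaded lower leg: V_out = 27.4 × 53.75/(12.7 + 53.75) = 27.4 × 0.8089 = 22.16 V.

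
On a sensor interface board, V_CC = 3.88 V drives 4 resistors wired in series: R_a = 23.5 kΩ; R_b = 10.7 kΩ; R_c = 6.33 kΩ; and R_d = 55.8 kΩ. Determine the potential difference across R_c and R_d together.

V ≈ 2.50 V

ΣR = 23.5 + 10.7 + 6.33 + 55.8 = 96.33 kΩ.
R_{R_c..R_d} = 6.33 + 55.8 = 62.13 kΩ.
By the voltage-divider rule, V = 3.88 × 62.13/96.33 = 2.502 V.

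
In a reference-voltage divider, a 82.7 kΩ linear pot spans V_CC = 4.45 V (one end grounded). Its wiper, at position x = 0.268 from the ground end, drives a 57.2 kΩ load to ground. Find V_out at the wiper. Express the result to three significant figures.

The pot divides into 60.54 kΩ above the wiper and 22.16 kΩ below.
Lower segment in parallel with the load: 22.16 ‖ 57.2 = 15.97 kΩ.
Loaded-divider output: V_out = 4.45 × 0.2088 = 0.9291 V.
(Unloaded: V_out = x·V_CC = 1.19 V.)

V_out ≈ 0.929 V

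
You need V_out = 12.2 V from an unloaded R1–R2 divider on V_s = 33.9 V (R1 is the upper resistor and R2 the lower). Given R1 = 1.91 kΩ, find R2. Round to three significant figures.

The divider ratio is R2/(R1+R2) = 12.2/33.9 = 0.3599.
Rearranging, R2 = R1·k/(1−k) = 1.91 × 0.5622 = 1.074 kΩ.

R2 ≈ 1.07 kΩ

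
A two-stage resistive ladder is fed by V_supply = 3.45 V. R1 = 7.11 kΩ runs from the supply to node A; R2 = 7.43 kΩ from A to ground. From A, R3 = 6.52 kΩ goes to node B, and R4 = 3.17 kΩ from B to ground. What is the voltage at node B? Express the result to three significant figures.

V_B ≈ 0.419 V

Node A sees R2 in parallel with the series input of stage 2, R3 + R4 = 9.690 kΩ.
R2 ‖ (R3+R4) = 4.205 kΩ.
V_A = 3.45 × 4.205/(7.11 + 4.205) = 1.282 V.
Then the unloaded second divider: V_B = V_A × R4/(R3+R4) = 1.282 × 0.3271 = 0.4195 V.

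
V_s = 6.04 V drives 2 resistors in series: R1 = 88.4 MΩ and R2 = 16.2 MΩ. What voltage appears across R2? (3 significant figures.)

V ≈ 0.935 V

ΣR = 88.4 + 16.2 = 104.6 MΩ.
By the voltage-divider rule, V = 6.04 × 16.20/104.6 = 0.9354 V.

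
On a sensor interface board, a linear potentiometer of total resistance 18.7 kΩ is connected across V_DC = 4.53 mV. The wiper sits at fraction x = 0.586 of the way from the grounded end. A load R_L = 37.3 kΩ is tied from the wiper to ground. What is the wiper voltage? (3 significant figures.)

V_out ≈ 2.37 mV

Split the track: R_lower = x·R_p = 10.96 kΩ, R_upper = (1−x)·R_p = 7.742 kΩ.
(x·R_p) ‖ R_L = 8.470 kΩ.
V_out = 4.53 × 8.470/(7.742 + 8.470) = 2.367 mV.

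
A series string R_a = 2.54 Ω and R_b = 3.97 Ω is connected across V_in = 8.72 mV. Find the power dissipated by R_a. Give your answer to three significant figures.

ΣR = 6.510 Ω → I = 8.72/6.510 = 1.339 mA.
V(R_a) = I·R = 3.402 mV; P = V·I = 3.402 × 1.339 = 4.557 µW.

P ≈ 4.56 µW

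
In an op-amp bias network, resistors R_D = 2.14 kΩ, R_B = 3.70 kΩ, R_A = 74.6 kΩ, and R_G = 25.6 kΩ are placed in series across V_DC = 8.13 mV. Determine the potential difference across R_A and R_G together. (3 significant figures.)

V ≈ 7.68 mV

ΣR = 2.14 + 3.70 + 74.6 + 25.6 = 106.0 kΩ.
R_{R_A..R_G} = 74.6 + 25.6 = 100.2 kΩ.
Voltage divider: V = V_DC · (100.2 / 106.0) = 8.13 × 0.9449 = 7.682 mV.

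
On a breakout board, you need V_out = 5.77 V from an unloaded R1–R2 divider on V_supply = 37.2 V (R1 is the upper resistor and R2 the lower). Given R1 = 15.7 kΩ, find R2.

R2 ≈ 2.88 kΩ

Required fraction k = V_out/V_supply = 0.1551.
Rearranging, R2 = R1·k/(1−k) = 15.7 × 0.1836 = 2.882 kΩ.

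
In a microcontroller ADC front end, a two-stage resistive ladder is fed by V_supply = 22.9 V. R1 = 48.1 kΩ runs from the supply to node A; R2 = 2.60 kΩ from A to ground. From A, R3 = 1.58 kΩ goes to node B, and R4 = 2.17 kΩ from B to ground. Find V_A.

Looking into the second stage from A: R3 + R4 = 3.750 kΩ appears in parallel with R2.
R2 ‖ (R3+R4) = 1.535 kΩ.
So V_A = 22.9 × 0.03093 = 0.7084 V.

V_A ≈ 0.708 V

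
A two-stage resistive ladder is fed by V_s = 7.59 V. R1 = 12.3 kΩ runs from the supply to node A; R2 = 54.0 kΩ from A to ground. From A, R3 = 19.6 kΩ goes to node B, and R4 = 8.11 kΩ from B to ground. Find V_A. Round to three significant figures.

Looking into the second stage from A: R3 + R4 = 27.71 kΩ appears in parallel with R2.
R2 ‖ (R3+R4) = 18.31 kΩ.
V_A = 7.59 × 18.31/(12.3 + 18.31) = 4.540 V.

V_A ≈ 4.54 V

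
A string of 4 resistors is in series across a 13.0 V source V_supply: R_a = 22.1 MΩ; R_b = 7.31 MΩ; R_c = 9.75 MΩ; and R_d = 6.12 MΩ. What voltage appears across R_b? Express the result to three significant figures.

V ≈ 2.10 V

ΣR = 22.1 + 7.31 + 9.75 + 6.12 = 45.28 MΩ.
V = V_supply · R/ΣR = 13.0 × 0.1614 = 2.099 V.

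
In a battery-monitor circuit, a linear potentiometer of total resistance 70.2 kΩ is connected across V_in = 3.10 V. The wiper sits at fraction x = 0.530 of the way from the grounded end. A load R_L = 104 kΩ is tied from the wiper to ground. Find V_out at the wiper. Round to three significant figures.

Split the track: R_lower = x·R_p = 37.21 kΩ, R_upper = (1−x)·R_p = 32.99 kΩ.
R_L loads the lower segment: effective lower R = 27.40 kΩ.
Loaded-divider output: V_out = 3.10 × 0.4537 = 1.407 V.

V_out ≈ 1.41 V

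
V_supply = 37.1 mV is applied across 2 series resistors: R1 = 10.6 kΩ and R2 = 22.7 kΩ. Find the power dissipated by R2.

ΣR = 33.30 kΩ → I = 37.1/33.30 = 1.114 µA.
P = I²R = 1.241 × 22.7 = 28.18 nW.

P ≈ 28.2 nW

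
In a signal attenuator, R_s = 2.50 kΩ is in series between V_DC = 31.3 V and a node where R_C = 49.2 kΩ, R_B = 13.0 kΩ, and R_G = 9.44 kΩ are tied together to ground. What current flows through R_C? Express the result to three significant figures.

I ≈ 0.422 mA

Combine the parallel branches: R_p = (1/49.2 + 1/13.0 + 1/9.44)⁻¹ = 4.922 kΩ.
Node voltage V_A = V_DC · R_p/(R_s + R_p) = 31.3 × 0.6632 = 20.76 V.
Branch current I = V_A/R_C = 20.76/49.2 = 0.4219 mA.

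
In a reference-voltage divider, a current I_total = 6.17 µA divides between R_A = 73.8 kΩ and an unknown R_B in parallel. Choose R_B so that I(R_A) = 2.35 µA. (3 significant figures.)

The fraction through R_A equals R_B/(R_A+R_B).
With f = 0.3809, R_B = R_A · f/(1−f) = 73.8 × 0.6152 = 45.40 kΩ.

R_B ≈ 45.4 kΩ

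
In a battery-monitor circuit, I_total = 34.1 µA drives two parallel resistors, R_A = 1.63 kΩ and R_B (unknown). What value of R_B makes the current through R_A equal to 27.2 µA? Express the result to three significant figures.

The fraction through R_A equals R_B/(R_A+R_B).
27.2/34.1 = R_B/(R_A + R_B) → R_B = R_A · (0.7977)/(1 − 0.7977) = 1.63 × 3.942 = 6.426 kΩ.

R_B ≈ 6.43 kΩ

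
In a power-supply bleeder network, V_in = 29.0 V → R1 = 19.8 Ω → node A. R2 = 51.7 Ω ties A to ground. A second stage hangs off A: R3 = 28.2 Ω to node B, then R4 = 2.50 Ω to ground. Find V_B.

Node A sees R2 in parallel with the series input of stage 2, R3 + R4 = 30.70 Ω.
Effective lower resistance at A: R2 ‖ 30.70 = 19.26 Ω.
So V_A = 29.0 × 0.4931 = 14.30 V.
Stage 2 is unloaded, so V_B = V_A · R4/(R3+R4) = 14.30 × 2.50/30.70 = 1.165 V.

V_B ≈ 1.16 V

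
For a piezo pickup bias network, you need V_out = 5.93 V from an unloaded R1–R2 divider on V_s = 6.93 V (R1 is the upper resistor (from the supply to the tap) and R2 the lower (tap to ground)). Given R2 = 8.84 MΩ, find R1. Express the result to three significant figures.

R1 ≈ 1.49 MΩ

The divider ratio is R2/(R1+R2) = 5.93/6.93 = 0.8557.
So R1 = R2 · (V_s/V_out − 1) = 8.84 × (6.93/5.93 − 1) = 8.84 × 0.1686 = 1.491 MΩ.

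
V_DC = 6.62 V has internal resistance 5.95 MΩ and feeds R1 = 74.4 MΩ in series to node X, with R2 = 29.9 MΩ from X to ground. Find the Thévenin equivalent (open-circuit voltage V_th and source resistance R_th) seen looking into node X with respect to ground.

R1' = 5.95 + 74.4 = 80.35 MΩ (source resistance + R1).
V_th is the unloaded tap voltage: V_DC · R2/(R1'+R2) = 6.62 × 0.2712 = 1.795 V.
Looking into X with the source shorted: R_th = R1'·R2/(R1'+R2) = 80.35 × 29.9/110.2 = 21.79 MΩ.

V_th ≈ 1.80 V, R_th ≈ 21.8 MΩ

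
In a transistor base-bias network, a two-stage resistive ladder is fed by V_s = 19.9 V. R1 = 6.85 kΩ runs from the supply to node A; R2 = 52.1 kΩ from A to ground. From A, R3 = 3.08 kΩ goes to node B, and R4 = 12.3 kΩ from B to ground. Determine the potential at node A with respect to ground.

V_A ≈ 12.6 V

The second stage (R3 + R4 = 15.38 kΩ) loads node A in parallel with R2.
Effective lower resistance at A: R2 ‖ 15.38 = 11.87 kΩ.
V_A = 19.9 × 11.87/(6.85 + 11.87) = 12.62 V.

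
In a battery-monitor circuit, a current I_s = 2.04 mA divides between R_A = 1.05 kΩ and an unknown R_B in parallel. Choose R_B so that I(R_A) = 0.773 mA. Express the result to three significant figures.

Two-branch current divider: I_A = I_s · R_B/(R_A + R_B).
0.773/2.04 = R_B/(R_A + R_B) → R_B = R_A · (0.3789)/(1 − 0.3789) = 1.05 × 0.6101 = 0.6406 kΩ.

R_B ≈ 0.641 kΩ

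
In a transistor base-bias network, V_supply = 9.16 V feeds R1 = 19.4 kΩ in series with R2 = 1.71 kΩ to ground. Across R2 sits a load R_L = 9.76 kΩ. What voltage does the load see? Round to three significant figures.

R2 ‖ R_L = (1.71 × 9.76)/(1.71 + 9.76) = 1.455 kΩ.
Voltage divider with the loaded lower leg: V_out = 9.16 × 1.455/(19.4 + 1.455) = 9.16 × 0.06977 = 0.6391 V.

V_out ≈ 0.639 V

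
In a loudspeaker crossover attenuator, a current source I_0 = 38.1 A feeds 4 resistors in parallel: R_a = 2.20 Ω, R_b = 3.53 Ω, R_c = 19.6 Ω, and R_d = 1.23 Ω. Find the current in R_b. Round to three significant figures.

I ≈ 6.74 A

ΣG = 1/2.20 + 1/3.53 + 1/19.6 + 1/1.23 = 1.602.
Current divider: I(R_b) = I_0 · G_k/ΣG = 38.1 × (0.2833/1.602) = 38.1 × 0.1768 = 6.738 A.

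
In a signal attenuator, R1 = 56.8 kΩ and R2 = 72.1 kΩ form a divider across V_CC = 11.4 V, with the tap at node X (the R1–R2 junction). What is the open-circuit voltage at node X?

V_th ≈ 6.38 V

Open-circuit (no load on X): V_th = V_CC · R2/(R1 + R2) = 11.4 × 72.1/(56.80 + 72.1) = 6.377 V.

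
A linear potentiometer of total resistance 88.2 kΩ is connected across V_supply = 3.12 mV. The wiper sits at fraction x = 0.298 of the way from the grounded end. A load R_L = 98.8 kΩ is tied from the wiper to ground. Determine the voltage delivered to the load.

Split the track: R_lower = x·R_p = 26.28 kΩ, R_upper = (1−x)·R_p = 61.92 kΩ.
(x·R_p) ‖ R_L = 20.76 kΩ.
V_out = 3.12 × 20.76/(61.92 + 20.76) = 0.7834 mV.

V_out ≈ 0.783 mV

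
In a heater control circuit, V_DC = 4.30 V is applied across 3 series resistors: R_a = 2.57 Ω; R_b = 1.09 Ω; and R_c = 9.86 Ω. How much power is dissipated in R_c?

Series current I = V_DC/ΣR = 4.30/13.52 = 0.3180 A.
V(R_c) = I·R = 3.136 V; P = V·I = 3.136 × 0.3180 = 0.9974 W.

P ≈ 0.997 W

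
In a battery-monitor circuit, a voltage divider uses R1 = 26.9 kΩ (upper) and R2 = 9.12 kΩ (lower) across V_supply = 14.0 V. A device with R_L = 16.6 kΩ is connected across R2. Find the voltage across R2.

R2 ‖ R_L = (9.12 × 16.6)/(9.12 + 16.6) = 5.886 kΩ.
Voltage divider with the loaded lower leg: V_out = 14.0 × 5.886/(26.9 + 5.886) = 14.0 × 0.1795 = 2.513 V.
(Unloaded it would be 3.54 V; the load pulls it down.)

V_out ≈ 2.51 V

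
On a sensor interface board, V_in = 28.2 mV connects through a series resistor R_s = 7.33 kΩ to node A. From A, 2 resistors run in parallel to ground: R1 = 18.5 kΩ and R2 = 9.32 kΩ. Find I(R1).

I ≈ 0.698 µA

Equivalent of the parallel group: R_p = 6.198 kΩ.
V_A by voltage divider: V_A = 28.2 × 6.198/(7.33 + 6.198) = 12.92 mV.
I(R1) = V_A / R1 = 12.92/18.5 = 0.6984 µA.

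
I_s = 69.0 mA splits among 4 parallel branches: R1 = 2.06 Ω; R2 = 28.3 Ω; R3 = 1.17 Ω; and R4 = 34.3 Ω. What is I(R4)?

Total conductance ΣG = 1/2.06 + 1/28.3 + 1/1.17 + 1/34.3 = 1.405 (units of 1/Ω).
Current divider: I(R4) = I_s · G_k/ΣG = 69.0 × (0.02915/1.405) = 69.0 × 0.02076 = 1.432 mA.

I ≈ 1.43 mA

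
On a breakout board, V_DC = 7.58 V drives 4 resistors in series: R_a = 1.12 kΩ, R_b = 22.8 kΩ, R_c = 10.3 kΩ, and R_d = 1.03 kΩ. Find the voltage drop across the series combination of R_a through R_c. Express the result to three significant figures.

Series total: ΣR = 1.12 + 22.8 + 10.3 + 1.03 = 35.25 kΩ.
R_{R_a..R_c} = 1.12 + 22.8 + 10.3 = 34.22 kΩ.
Voltage divider: V = V_DC · (34.22 / 35.25) = 7.58 × 0.9708 = 7.359 V.

V ≈ 7.36 V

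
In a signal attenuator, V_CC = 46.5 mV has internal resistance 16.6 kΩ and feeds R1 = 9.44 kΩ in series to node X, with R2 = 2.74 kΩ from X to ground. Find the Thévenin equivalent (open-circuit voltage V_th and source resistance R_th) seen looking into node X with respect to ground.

R1' = 16.6 + 9.44 = 26.04 kΩ (source resistance + R1).
V_th is the unloaded tap voltage: V_CC · R2/(R1'+R2) = 46.5 × 0.09521 = 4.427 mV.
Zeroing V_CC shorts the top of R1' to ground, so R_th = R1' ‖ R2 = 2.479 kΩ.

V_th ≈ 4.43 mV, R_th ≈ 2.48 kΩ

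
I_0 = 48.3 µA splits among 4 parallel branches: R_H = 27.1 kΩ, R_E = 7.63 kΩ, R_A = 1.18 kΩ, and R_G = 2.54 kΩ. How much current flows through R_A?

I ≈ 29.0 µA

Conductances: ΣG = 1/27.1 + 1/7.63 + 1/1.18 + 1/2.54 = 1.409 (1/kΩ).
Current divider: I(R_A) = I_0 · G_k/ΣG = 48.3 × (0.8475/1.409) = 48.3 × 0.6014 = 29.05 µA.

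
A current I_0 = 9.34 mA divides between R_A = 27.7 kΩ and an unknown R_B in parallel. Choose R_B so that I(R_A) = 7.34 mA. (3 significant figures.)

R_B ≈ 102 kΩ

Two-branch current divider: I_A = I_0 · R_B/(R_A + R_B).
With f = 0.7859, R_B = R_A · f/(1−f) = 27.7 × 3.670 = 101.7 kΩ.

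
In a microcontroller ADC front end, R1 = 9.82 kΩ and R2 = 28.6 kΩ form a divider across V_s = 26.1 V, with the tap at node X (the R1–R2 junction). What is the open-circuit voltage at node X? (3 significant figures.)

With X open, the divider is unloaded: V_th = 26.1 × 28.6/38.42 = 19.43 V.

V_th ≈ 19.4 V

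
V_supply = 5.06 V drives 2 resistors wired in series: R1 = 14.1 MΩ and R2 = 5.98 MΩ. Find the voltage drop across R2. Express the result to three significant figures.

V ≈ 1.51 V

Series total: ΣR = 14.1 + 5.98 = 20.08 MΩ.
By the voltage-divider rule, V = 5.06 × 5.980/20.08 = 1.507 V.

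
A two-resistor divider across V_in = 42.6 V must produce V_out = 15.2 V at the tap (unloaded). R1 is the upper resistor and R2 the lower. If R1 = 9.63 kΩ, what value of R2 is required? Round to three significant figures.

Required fraction k = V_out/V_in = 0.3568.
R2 = R1 · 0.3568/(1 − 0.3568) = 5.342 kΩ.

R2 ≈ 5.34 kΩ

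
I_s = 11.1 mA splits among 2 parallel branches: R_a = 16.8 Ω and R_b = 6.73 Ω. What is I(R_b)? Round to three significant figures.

I ≈ 7.93 mA

Two-branch current divider: I_k = I_s · R_other/(R_1 + R_2).
I(R_b) = 11.1 × 16.8/(16.8 + 6.73) = 11.1 × 0.7140 = 7.925 mA.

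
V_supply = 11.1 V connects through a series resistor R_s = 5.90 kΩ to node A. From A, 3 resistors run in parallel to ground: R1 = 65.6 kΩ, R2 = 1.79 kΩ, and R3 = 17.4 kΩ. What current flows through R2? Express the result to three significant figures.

Equivalent of the parallel group: R_p = 1.584 kΩ.
Node voltage V_A = V_supply · R_p/(R_s + R_p) = 11.1 × 0.2116 = 2.349 V.
Branch current I = V_A/R2 = 2.349/1.79 = 1.312 mA.

I ≈ 1.31 mA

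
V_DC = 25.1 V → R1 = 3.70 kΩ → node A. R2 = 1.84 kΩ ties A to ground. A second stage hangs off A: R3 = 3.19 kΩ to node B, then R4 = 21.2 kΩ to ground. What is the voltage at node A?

Node A sees R2 in parallel with the series input of stage 2, R3 + R4 = 24.39 kΩ.
Effective lower resistance at A: R2 ‖ 24.39 = 1.711 kΩ.
So V_A = 25.1 × 0.3162 = 7.937 V.

V_A ≈ 7.94 V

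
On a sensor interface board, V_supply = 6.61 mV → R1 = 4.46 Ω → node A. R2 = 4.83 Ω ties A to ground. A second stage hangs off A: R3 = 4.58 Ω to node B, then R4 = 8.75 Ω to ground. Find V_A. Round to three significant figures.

V_A ≈ 2.93 mV

Node A sees R2 in parallel with the series input of stage 2, R3 + R4 = 13.33 Ω.
Effective lower resistance at A: R2 ‖ 13.33 = 3.545 Ω.
V_A = 6.61 × 3.545/(4.46 + 3.545) = 2.927 mV.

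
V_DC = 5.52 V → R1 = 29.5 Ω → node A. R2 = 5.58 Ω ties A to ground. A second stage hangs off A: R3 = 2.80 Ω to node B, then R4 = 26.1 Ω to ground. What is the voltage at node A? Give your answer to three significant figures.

Node A sees R2 in parallel with the series input of stage 2, R3 + R4 = 28.90 Ω.
R2 ‖ (R3+R4) = 4.677 Ω.
V_A = 5.52 × 4.677/(29.5 + 4.677) = 0.7554 V.

V_A ≈ 0.755 V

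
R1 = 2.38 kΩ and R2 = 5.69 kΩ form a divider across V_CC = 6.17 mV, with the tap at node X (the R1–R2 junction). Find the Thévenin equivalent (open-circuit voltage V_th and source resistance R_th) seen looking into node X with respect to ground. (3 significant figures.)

V_th ≈ 4.35 mV, R_th ≈ 1.68 kΩ

With X open, the divider is unloaded: V_th = 6.17 × 5.69/8.070 = 4.350 mV.
Looking into X with the source shorted: R_th = R1·R2/(R1+R2) = 2.380 × 5.69/8.070 = 1.678 kΩ.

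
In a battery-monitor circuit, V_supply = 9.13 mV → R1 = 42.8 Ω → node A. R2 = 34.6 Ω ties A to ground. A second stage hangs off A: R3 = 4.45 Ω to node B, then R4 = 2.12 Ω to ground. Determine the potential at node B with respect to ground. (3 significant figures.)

Node A sees R2 in parallel with the series input of stage 2, R3 + R4 = 6.570 Ω.
R2 ‖ (R3+R4) = 5.522 Ω.
First divider: V_A = V_supply · 5.522/(42.8 + 5.522) = 1.043 mV.
Stage 2 is unloaded, so V_B = V_A · R4/(R3+R4) = 1.043 × 2.12/6.570 = 0.3366 mV.

V_B ≈ 0.337 mV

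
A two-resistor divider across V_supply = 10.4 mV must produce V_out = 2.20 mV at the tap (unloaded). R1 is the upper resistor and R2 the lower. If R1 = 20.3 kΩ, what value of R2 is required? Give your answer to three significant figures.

V_out/V_supply = R2/(R1+R2) = 0.2115.
Rearranging, R2 = R1·k/(1−k) = 20.3 × 0.2683 = 5.446 kΩ.

R2 ≈ 5.45 kΩ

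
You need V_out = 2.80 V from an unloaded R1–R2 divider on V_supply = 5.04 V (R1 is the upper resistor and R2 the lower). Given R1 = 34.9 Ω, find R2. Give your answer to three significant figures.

The divider ratio is R2/(R1+R2) = 2.80/5.04 = 0.5556.
Rearranging, R2 = R1·k/(1−k) = 34.9 × 1.250 = 43.62 Ω.

R2 ≈ 43.6 Ω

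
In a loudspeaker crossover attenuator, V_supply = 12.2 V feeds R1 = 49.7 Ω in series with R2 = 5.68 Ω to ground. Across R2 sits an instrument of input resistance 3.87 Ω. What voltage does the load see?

The load sits in parallel with R2, giving an effective lower resistance R2' = R2·R_L/(R2+R_L) = 2.302 Ω.
Now apply the divider: V_out = 12.2 × 0.04426 = 0.5400 V.

V_out ≈ 0.540 V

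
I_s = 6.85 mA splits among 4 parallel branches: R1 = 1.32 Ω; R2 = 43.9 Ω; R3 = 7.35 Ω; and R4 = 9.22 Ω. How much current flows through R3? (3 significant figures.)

I ≈ 0.909 mA

Total conductance ΣG = 1/1.32 + 1/43.9 + 1/7.35 + 1/9.22 = 1.025 (units of 1/Ω).
By the current-divider rule, I = I_s · G_k/ΣG = 6.85 × 0.1328 = 0.9094 mA.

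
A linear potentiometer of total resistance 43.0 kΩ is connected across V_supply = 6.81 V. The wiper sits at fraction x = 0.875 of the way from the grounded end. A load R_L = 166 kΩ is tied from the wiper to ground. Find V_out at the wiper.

V_out ≈ 5.79 V

Split the track: R_lower = x·R_p = 37.62 kΩ, R_upper = (1−x)·R_p = 5.375 kΩ.
Lower segment in parallel with the load: 37.62 ‖ 166 = 30.67 kΩ.
Then V_out = V_supply · 30.67/(5.375 + 30.67) = 5.795 V.
(Unloaded: V_out = x·V_supply = 5.96 V.)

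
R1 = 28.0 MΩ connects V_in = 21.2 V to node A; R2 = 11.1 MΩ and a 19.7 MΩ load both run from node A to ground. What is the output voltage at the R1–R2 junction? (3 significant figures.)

R2 ‖ R_L = (11.1 × 19.7)/(11.1 + 19.7) = 7.100 MΩ.
Now apply the divider: V_out = 21.2 × 0.2023 = 4.288 V.
(Unloaded it would be 6.02 V; the load pulls it down.)

V_out ≈ 4.29 V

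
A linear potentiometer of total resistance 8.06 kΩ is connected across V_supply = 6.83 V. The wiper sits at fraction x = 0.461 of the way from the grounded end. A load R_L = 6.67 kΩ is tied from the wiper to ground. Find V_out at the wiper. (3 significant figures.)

Split the track: R_lower = x·R_p = 3.716 kΩ, R_upper = (1−x)·R_p = 4.344 kΩ.
(x·R_p) ‖ R_L = 2.386 kΩ.
Loaded-divider output: V_out = 6.83 × 0.3545 = 2.422 V.

V_out ≈ 2.42 V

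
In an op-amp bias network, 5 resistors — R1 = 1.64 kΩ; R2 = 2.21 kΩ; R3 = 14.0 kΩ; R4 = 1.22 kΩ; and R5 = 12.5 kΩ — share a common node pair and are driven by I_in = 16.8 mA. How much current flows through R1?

ΣG = 1/1.64 + 1/2.21 + 1/14.0 + 1/1.22 + 1/12.5 = 2.033.
By the current-divider rule, I = I_in · G_k/ΣG = 16.8 × 0.2999 = 5.038 mA.

I ≈ 5.04 mA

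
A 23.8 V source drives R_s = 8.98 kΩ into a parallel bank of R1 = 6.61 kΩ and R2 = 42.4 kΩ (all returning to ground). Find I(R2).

Combine the parallel branches: R_p = (1/6.61 + 1/42.4)⁻¹ = 5.719 kΩ.
Node voltage V_A = V_CC · R_p/(R_s + R_p) = 23.8 × 0.3891 = 9.259 V.
I(R2) = V_A / R2 = 9.259/42.4 = 0.2184 mA.
(Check via current divider: I_total = 1.619 mA; share G_k/ΣG = 0.1349 → same result.)

I ≈ 0.218 mA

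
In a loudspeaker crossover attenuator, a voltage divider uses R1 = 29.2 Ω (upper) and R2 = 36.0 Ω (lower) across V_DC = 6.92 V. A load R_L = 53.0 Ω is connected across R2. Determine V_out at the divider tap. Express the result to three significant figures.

V_out ≈ 2.93 V

First combine the lower leg with the load: R2 ‖ R_L = 21.44 Ω.
Now apply the divider: V_out = 6.92 × 0.4234 = 2.930 V.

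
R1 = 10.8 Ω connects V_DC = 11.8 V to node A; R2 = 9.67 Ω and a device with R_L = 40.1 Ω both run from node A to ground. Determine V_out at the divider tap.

R2 ‖ R_L = (9.67 × 40.1)/(9.67 + 40.1) = 7.791 Ω.
Voltage divider with the loaded lower leg: V_out = 11.8 × 7.791/(10.8 + 7.791) = 11.8 × 0.4191 = 4.945 V.
(Unloaded it would be 5.57 V; the load pulls it down.)

V_out ≈ 4.95 V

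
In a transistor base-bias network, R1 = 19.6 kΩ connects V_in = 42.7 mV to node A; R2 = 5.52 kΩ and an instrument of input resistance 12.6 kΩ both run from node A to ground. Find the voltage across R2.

V_out ≈ 6.99 mV

First combine the lower leg with the load: R2 ‖ R_L = 3.838 kΩ.
Now apply the divider: V_out = 42.7 × 0.1638 = 6.993 mV.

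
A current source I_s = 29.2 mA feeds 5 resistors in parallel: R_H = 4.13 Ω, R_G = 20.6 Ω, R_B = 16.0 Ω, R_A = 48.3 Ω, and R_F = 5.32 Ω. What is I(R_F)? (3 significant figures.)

I ≈ 9.77 mA

Conductances: ΣG = 1/4.13 + 1/20.6 + 1/16.0 + 1/48.3 + 1/5.32 = 0.5618 (1/Ω).
By the current-divider rule, I = I_s · G_k/ΣG = 29.2 × 0.3346 = 9.769 mA.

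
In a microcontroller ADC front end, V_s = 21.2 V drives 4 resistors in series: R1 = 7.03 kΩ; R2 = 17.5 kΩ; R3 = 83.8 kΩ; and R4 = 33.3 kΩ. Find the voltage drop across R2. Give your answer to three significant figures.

Series total: ΣR = 7.03 + 17.5 + 83.8 + 33.3 = 141.6 kΩ.
V = V_s · R/ΣR = 21.2 × 0.1236 = 2.620 V.

V ≈ 2.62 V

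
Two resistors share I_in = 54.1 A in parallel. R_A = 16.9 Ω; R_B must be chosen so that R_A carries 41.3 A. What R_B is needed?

R_B ≈ 54.5 Ω

In a two-way split, I_A/I_in = R_B/(R_A + R_B).
With f = 0.7634, R_B = R_A · f/(1−f) = 16.9 × 3.227 = 54.53 Ω.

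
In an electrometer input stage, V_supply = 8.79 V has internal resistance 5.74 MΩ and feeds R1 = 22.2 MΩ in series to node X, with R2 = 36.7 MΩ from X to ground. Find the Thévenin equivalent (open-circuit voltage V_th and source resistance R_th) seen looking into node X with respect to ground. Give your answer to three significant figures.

R1' = 5.74 + 22.2 = 27.94 MΩ (source resistance + R1).
With X open, the divider is unloaded: V_th = 8.79 × 36.7/64.64 = 4.991 V.
Looking into X with the source shorted: R_th = R1'·R2/(R1'+R2) = 27.94 × 36.7/64.64 = 15.86 MΩ.

V_th ≈ 4.99 V, R_th ≈ 15.9 MΩ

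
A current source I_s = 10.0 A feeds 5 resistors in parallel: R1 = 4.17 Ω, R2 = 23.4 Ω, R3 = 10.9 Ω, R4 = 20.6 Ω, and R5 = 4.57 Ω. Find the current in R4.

I ≈ 0.757 A

Total conductance ΣG = 1/4.17 + 1/23.4 + 1/10.9 + 1/20.6 + 1/4.57 = 0.6416 (units of 1/Ω).
R4 takes the fraction G_k/ΣG = 0.04854/0.6416 = 0.07565, so I = 10.0 × 0.07565 = 0.7565 A.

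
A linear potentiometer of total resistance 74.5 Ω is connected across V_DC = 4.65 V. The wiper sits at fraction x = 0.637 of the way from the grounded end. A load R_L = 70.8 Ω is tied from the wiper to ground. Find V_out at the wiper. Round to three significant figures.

V_out ≈ 2.38 V

Lower segment x·R_p = 47.46 Ω; upper segment (1−x)·R_p = 27.04 Ω.
R_L loads the lower segment: effective lower R = 28.41 Ω.
Then V_out = V_DC · 28.41/(27.04 + 28.41) = 2.382 V.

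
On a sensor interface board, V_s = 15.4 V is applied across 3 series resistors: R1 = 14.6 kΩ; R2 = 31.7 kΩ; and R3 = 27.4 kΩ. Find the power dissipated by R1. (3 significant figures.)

ΣR = 73.70 kΩ → I = 15.4/73.70 = 0.2090 mA.
P(R1) = I²·R1 = (0.2090)² × 14.6 = 0.6375 mW.

P ≈ 0.637 mW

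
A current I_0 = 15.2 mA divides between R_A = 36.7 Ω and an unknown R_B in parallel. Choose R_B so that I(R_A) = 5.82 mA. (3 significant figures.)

R_B ≈ 22.8 Ω

The fraction through R_A equals R_B/(R_A+R_B).
5.82/15.2 = R_B/(R_A + R_B) → R_B = R_A · (0.3829)/(1 − 0.3829) = 36.7 × 0.6205 = 22.77 Ω.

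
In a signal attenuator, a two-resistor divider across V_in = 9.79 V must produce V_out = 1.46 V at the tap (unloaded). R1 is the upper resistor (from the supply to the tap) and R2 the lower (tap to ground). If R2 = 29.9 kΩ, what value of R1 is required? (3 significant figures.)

V_out/V_in = R2/(R1+R2) = 0.1491.
So R1 = R2 · (V_in/V_out − 1) = 29.9 × (9.79/1.46 − 1) = 29.9 × 5.705 = 170.6 kΩ.

R1 ≈ 171 kΩ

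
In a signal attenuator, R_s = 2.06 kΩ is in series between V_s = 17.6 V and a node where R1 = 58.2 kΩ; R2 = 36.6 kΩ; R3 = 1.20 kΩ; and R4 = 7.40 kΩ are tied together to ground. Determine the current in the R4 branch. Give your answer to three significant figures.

I ≈ 0.771 mA

Parallel bank: R_p = 1/(1/58.2 + 1/36.6 + 1/1.20 + 1/7.40) = 0.9872 kΩ.
Node voltage V_A = V_s · R_p/(R_s + R_p) = 17.6 × 0.3240 = 5.702 V.
Branch current I = V_A/R4 = 5.702/7.40 = 0.7705 mA.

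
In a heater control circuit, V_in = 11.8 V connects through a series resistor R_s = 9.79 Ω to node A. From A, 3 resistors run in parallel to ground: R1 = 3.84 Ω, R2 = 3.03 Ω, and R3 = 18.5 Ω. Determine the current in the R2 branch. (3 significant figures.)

I ≈ 0.533 A

Parallel bank: R_p = 1/(1/3.84 + 1/3.03 + 1/18.5) = 1.552 Ω.
V_A = 11.8 × 1.552/11.34 = 1.614 V.
Branch current I = V_A/R2 = 1.614/3.03 = 0.5328 A.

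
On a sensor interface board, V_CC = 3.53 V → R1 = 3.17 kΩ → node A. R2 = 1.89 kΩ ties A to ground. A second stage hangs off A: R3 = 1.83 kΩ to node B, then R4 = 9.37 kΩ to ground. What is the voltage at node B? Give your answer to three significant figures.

V_B ≈ 0.998 V

Node A sees R2 in parallel with the series input of stage 2, R3 + R4 = 11.20 kΩ.
Effective lower resistance at A: R2 ‖ 11.20 = 1.617 kΩ.
First divider: V_A = V_CC · 1.617/(3.17 + 1.617) = 1.192 V.
Then the unloaded second divider: V_B = V_A × R4/(R3+R4) = 1.192 × 0.8366 = 0.9976 V.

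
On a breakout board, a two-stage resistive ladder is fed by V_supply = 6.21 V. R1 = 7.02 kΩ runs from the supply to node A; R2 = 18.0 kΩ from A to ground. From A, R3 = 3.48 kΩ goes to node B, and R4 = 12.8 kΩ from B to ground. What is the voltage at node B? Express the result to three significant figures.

The second stage (R3 + R4 = 16.28 kΩ) loads node A in parallel with R2.
Effective lower resistance at A: R2 ‖ 16.28 = 8.548 kΩ.
First divider: V_A = V_supply · 8.548/(7.02 + 8.548) = 3.410 V.
V_B = V_A × 0.7862 = 2.681 V.

V_B ≈ 2.68 V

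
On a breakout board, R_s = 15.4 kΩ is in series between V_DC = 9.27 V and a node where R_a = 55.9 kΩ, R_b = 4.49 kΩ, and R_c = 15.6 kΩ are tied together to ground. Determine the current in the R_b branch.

I ≈ 0.363 mA

Parallel bank: R_p = 1/(1/55.9 + 1/4.49 + 1/15.6) = 3.282 kΩ.
V_A = 9.27 × 3.282/18.68 = 1.628 V.
I(R_b) = V_A / R_b = 1.628/4.49 = 0.3627 mA.
(Equivalently: I_total = 0.4962 mA, then current-divider fraction G_k/ΣG = 0.7309.)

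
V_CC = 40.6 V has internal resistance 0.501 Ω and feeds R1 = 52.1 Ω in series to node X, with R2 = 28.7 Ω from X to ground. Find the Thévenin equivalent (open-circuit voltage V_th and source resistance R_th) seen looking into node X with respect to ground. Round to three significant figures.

V_th ≈ 14.3 V, R_th ≈ 18.6 Ω

R1' = 0.501 + 52.1 = 52.60 Ω (source resistance + R1).
Open-circuit (no load on X): V_th = V_CC · R2/(R1' + R2) = 40.6 × 28.7/(52.60 + 28.7) = 14.33 V.
Zeroing V_CC shorts the top of R1' to ground, so R_th = R1' ‖ R2 = 18.57 Ω.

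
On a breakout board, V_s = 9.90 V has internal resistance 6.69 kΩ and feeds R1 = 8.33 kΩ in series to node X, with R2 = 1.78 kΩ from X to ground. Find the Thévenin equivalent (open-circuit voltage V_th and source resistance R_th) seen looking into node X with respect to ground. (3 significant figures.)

R1' = 6.69 + 8.33 = 15.02 kΩ (source resistance + R1).
Open-circuit (no load on X): V_th = V_s · R2/(R1' + R2) = 9.90 × 1.78/(15.02 + 1.78) = 1.049 V.
Zeroing V_s shorts the top of R1' to ground, so R_th = R1' ‖ R2 = 1.591 kΩ.

V_th ≈ 1.05 V, R_th ≈ 1.59 kΩ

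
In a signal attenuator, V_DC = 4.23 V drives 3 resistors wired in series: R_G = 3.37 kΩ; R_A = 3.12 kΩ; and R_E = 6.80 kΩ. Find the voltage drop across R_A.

V ≈ 0.993 V

Total series resistance ΣR = 3.37 + 3.12 + 6.80 = 13.29 kΩ.
Voltage divider: V = V_DC · (3.120 / 13.29) = 4.23 × 0.2348 = 0.9930 V.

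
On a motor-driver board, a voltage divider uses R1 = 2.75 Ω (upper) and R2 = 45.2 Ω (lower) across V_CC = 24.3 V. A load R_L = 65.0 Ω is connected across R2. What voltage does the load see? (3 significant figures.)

The load sits in parallel with R2, giving an effective lower resistance R2' = R2·R_L/(R2+R_L) = 26.66 Ω.
Then V_out = V_CC · R2'/(R1 + R2') = 24.3 × 26.66/29.41 = 22.03 V.
(Unloaded it would be 22.9 V; the load pulls it down.)

V_out ≈ 22.0 V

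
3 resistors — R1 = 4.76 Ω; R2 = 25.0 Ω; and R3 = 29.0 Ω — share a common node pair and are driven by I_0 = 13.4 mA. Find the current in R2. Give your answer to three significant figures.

I ≈ 1.88 mA

ΣG = 1/4.76 + 1/25.0 + 1/29.0 = 0.2846.
R2 takes the fraction G_k/ΣG = 0.04000/0.2846 = 0.1406, so I = 13.4 × 0.1406 = 1.884 mA.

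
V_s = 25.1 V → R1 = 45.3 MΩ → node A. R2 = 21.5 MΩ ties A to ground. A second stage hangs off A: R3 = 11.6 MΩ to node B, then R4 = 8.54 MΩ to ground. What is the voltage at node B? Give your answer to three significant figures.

V_B ≈ 1.99 V

The second stage (R3 + R4 = 20.14 MΩ) loads node A in parallel with R2.
R2 ‖ (R3+R4) = 10.40 MΩ.
V_A = 25.1 × 10.40/(45.3 + 10.40) = 4.686 V.
Then the unloaded second divider: V_B = V_A × R4/(R3+R4) = 4.686 × 0.4240 = 1.987 V.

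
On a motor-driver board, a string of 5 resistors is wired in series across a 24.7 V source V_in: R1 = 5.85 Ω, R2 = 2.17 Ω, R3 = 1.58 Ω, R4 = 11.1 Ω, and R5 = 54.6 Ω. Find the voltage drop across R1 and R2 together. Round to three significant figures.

V ≈ 2.63 V

Series total: ΣR = 5.85 + 2.17 + 1.58 + 11.1 + 54.6 = 75.30 Ω.
R_{R1..R2} = 5.85 + 2.17 = 8.020 Ω.
Voltage divider: V = V_in · (8.020 / 75.30) = 24.7 × 0.1065 = 2.631 V.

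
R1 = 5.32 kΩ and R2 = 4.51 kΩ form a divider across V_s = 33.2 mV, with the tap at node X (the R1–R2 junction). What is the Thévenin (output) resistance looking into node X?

R_th ≈ 2.44 kΩ

Looking into X with the source shorted: R_th = R1·R2/(R1+R2) = 5.320 × 4.51/9.830 = 2.441 kΩ.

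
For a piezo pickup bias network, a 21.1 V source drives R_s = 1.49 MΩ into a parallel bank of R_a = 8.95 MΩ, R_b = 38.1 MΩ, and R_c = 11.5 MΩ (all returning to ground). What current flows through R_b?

I ≈ 0.415 µA

Parallel bank: R_p = 1/(1/8.95 + 1/38.1 + 1/11.5) = 4.446 MΩ.
V_A = 21.1 × 4.446/5.936 = 15.80 V.
I(R_b) = V_A / R_b = 15.80/38.1 = 0.4148 µA.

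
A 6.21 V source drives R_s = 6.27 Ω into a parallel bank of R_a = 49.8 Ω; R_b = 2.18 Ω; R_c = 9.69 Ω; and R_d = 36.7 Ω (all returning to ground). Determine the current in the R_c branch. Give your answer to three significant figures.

I ≈ 0.133 A

Combine the parallel branches: R_p = (1/49.8 + 1/2.18 + 1/9.69 + 1/36.7)⁻¹ = 1.641 Ω.
Node voltage V_A = V_in · R_p/(R_s + R_p) = 6.21 × 0.2075 = 1.288 V.
Branch current I = V_A/R_c = 1.288/9.69 = 0.1330 A.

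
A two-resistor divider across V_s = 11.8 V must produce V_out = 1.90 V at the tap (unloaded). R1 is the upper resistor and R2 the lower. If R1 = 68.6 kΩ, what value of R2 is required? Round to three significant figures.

R2 ≈ 13.2 kΩ

Required fraction k = V_out/V_s = 0.1610.
So R2 = R1 · V_out/(V_s − V_out) = 68.6 × 1.90/(11.8 − 1.90) = 68.6 × 0.1919 = 13.17 kΩ.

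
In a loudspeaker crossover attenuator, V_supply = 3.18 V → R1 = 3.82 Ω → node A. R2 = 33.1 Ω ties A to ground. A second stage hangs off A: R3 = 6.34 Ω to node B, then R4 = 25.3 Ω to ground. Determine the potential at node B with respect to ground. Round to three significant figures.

V_B ≈ 2.06 V

Looking into the second stage from A: R3 + R4 = 31.64 Ω appears in parallel with R2.
R2 ‖ (R3+R4) = 16.18 Ω.
V_A = 3.18 × 16.18/(3.82 + 16.18) = 2.573 V.
Then the unloaded second divider: V_B = V_A × R4/(R3+R4) = 2.573 × 0.7996 = 2.057 V.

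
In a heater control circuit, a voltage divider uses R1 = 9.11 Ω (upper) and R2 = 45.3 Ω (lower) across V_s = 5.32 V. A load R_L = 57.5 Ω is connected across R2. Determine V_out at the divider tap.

R2 ‖ R_L = (45.3 × 57.5)/(45.3 + 57.5) = 25.34 Ω.
Now apply the divider: V_out = 5.32 × 0.7355 = 3.913 V.
(Unloaded it would be 4.43 V; the load pulls it down.)

V_out ≈ 3.91 V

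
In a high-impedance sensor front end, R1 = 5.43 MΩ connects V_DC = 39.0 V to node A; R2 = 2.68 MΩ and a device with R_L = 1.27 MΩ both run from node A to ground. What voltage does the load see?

V_out ≈ 5.34 V

R2 ‖ R_L = (2.68 × 1.27)/(2.68 + 1.27) = 0.8617 MΩ.
Then V_out = V_DC · R2'/(R1 + R2') = 39.0 × 0.8617/6.292 = 5.341 V.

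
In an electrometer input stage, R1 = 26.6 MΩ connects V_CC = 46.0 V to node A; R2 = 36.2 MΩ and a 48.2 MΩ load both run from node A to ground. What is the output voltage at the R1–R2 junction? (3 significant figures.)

First combine the lower leg with the load: R2 ‖ R_L = 20.67 MΩ.
Then V_out = V_CC · R2'/(R1 + R2') = 46.0 × 20.67/47.27 = 20.12 V.
(Unloaded it would be 26.5 V; the load pulls it down.)

V_out ≈ 20.1 V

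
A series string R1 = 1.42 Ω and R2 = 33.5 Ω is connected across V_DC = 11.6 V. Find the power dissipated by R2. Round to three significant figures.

P ≈ 3.70 W

ΣR = 34.92 Ω → I = 11.6/34.92 = 0.3322 A.
V(R2) = I·R = 11.13 V; P = V·I = 11.13 × 0.3322 = 3.697 W.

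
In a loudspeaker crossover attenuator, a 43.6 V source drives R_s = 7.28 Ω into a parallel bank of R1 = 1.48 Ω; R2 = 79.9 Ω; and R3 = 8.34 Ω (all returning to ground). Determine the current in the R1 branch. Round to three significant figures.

Equivalent of the parallel group: R_p = 1.237 Ω.
V_A by voltage divider: V_A = 43.6 × 1.237/(7.28 + 1.237) = 6.335 V.
Branch current I = V_A/R1 = 6.335/1.48 = 4.280 A.
(Check via current divider: I_total = 5.119 A; share G_k/ΣG = 0.8361 → same result.)

I ≈ 4.28 A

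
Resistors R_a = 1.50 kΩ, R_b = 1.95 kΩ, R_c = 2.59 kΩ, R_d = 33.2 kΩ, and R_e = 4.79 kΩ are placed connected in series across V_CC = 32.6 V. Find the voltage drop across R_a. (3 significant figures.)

V ≈ 1.11 V

Total series resistance ΣR = 1.50 + 1.95 + 2.59 + 33.2 + 4.79 = 44.03 kΩ.
V = V_CC · R/ΣR = 32.6 × 0.03407 = 1.111 V.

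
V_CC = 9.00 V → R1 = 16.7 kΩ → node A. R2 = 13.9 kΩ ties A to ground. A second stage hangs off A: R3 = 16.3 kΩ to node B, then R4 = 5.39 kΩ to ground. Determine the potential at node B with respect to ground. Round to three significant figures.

Looking into the second stage from A: R3 + R4 = 21.69 kΩ appears in parallel with R2.
R2 ‖ (R3+R4) = 8.471 kΩ.
First divider: V_A = V_CC · 8.471/(16.7 + 8.471) = 3.029 V.
Then the unloaded second divider: V_B = V_A × R4/(R3+R4) = 3.029 × 0.2485 = 0.7527 V.

V_B ≈ 0.753 V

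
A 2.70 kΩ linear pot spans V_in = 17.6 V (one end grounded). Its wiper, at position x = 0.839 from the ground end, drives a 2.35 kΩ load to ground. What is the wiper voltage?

V_out ≈ 12.8 V

Split the track: R_lower = x·R_p = 2.265 kΩ, R_upper = (1−x)·R_p = 0.4347 kΩ.
R_L loads the lower segment: effective lower R = 1.153 kΩ.
Then V_out = V_in · 1.153/(0.4347 + 1.153) = 12.78 V.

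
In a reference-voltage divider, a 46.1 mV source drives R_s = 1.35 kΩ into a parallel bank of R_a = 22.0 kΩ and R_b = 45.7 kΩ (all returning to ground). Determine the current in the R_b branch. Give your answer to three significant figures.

Equivalent of the parallel group: R_p = 14.85 kΩ.
V_A = 46.1 × 14.85/16.20 = 42.26 mV.
Branch current I = V_A/R_b = 42.26/45.7 = 0.9247 µA.

I ≈ 0.925 µA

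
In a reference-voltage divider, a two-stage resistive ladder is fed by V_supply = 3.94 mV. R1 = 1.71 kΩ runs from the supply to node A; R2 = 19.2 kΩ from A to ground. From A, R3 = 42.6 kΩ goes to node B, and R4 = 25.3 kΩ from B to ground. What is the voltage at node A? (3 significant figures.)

V_A ≈ 3.54 mV

The second stage (R3 + R4 = 67.90 kΩ) loads node A in parallel with R2.
R2 ‖ (R3+R4) = 14.97 kΩ.
First divider: V_A = V_supply · 14.97/(1.71 + 14.97) = 3.536 mV.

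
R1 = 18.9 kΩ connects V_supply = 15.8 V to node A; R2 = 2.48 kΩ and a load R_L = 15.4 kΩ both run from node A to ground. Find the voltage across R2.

The load sits in parallel with R2, giving an effective lower resistance R2' = R2·R_L/(R2+R_L) = 2.136 kΩ.
Then V_out = V_supply · R2'/(R1 + R2') = 15.8 × 2.136/21.04 = 1.604 V.

V_out ≈ 1.60 V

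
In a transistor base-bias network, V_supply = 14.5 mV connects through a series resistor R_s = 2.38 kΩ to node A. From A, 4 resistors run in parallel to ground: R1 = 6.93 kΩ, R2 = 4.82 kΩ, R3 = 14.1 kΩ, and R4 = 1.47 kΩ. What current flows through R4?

I ≈ 2.72 µA

Equivalent of the parallel group: R_p = 0.9066 kΩ.
V_A = 14.5 × 0.9066/3.287 = 4.000 mV.
Branch current I = V_A/R4 = 4.000/1.47 = 2.721 µA.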